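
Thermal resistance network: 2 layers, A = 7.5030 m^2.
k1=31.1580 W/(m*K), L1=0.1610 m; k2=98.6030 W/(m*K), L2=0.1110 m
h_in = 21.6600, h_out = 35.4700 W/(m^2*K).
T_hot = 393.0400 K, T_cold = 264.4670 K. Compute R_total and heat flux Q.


R_conv_in = 1/(21.6600*7.5030) = 0.0062
R_1 = 0.1610/(31.1580*7.5030) = 0.0007
R_2 = 0.1110/(98.6030*7.5030) = 0.0002
R_conv_out = 1/(35.4700*7.5030) = 0.0038
R_total = 0.0107 K/W
Q = 128.5730 / 0.0107 = 11960.7863 W

R_total = 0.0107 K/W, Q = 11960.7863 W


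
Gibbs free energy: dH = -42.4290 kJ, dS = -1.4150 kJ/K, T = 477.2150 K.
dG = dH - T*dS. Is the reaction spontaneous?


T*dS = 477.2150 * -1.4150 = -675.2592 kJ
dG = -42.4290 + 675.2592 = 632.8302 kJ (non-spontaneous)

dG = 632.8302 kJ, non-spontaneous


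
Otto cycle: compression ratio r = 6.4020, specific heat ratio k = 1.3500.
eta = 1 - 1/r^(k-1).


r^(k-1) = 1.9152
eta = 1 - 1/1.9152 = 0.4779 = 47.7857%

47.7857%


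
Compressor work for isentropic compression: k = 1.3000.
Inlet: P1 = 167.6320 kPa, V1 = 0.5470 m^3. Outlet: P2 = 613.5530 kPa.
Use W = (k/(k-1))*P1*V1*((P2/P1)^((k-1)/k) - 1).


(k-1)/k = 0.2308
(P2/P1)^exp = 1.3491
W = 4.3333 * 167.6320 * 0.5470 * (1.3491 - 1) = 138.7043 kJ

138.7043 kJ


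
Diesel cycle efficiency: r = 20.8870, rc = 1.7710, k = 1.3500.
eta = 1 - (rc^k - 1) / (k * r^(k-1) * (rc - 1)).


r^(k-1) = 2.8971
rc^k = 2.1632
eta = 0.6142 = 61.4249%

61.4249%


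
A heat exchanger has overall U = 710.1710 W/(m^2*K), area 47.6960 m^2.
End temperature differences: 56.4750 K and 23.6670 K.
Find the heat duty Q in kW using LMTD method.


LMTD = 37.7226 K
Q = 710.1710 * 47.6960 * 37.7226 = 1277753.2506 W = 1277.7533 kW

1277.7533 kW


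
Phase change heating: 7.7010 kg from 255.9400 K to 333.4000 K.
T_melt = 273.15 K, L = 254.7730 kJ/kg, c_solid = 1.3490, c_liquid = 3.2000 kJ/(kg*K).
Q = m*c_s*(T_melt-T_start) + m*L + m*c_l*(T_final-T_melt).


Q1 (sensible, solid) = 7.7010 * 1.3490 * 17.2100 = 178.7886 kJ
Q2 (latent) = 7.7010 * 254.7730 = 1962.0069 kJ
Q3 (sensible, liquid) = 7.7010 * 3.2000 * 60.2500 = 1484.7528 kJ
Q_total = 3625.5483 kJ

3625.5483 kJ


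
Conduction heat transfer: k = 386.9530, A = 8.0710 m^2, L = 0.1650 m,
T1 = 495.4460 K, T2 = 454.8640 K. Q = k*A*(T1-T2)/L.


dT = 40.5820 K
Q = 386.9530 * 8.0710 * 40.5820 / 0.1650 = 768130.6022 W

768130.6022 W


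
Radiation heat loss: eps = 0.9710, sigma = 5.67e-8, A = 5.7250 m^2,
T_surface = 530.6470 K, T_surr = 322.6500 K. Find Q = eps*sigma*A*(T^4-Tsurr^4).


T^4 = 7.9291e+10
Tsurr^4 = 1.0837e+10
Q = 0.9710 * 5.67e-8 * 5.7250 * 6.8453e+10 = 21576.0836 W

21576.0836 W


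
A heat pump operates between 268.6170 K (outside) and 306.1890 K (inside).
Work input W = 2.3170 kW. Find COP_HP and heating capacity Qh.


COP = 306.1890 / 37.5720 = 8.1494
Qh = 8.1494 * 2.3170 = 18.8821 kW

COP = 8.1494, Qh = 18.8821 kW


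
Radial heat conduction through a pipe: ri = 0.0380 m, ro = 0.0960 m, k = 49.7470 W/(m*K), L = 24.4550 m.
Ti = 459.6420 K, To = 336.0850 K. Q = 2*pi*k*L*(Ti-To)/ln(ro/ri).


dT = 123.5570 K
ln(ro/ri) = 0.9268
Q = 2*pi*49.7470*24.4550*123.5570 / 0.9268 = 1019092.3774 W

1019092.3774 W


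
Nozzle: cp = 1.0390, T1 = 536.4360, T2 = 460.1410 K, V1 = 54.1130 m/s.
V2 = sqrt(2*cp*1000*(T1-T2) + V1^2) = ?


dT = 76.2950 K
2*cp*1000*dT = 158541.0100
V1^2 = 2928.2168
V2 = sqrt(161469.2268) = 401.8323 m/s

401.8323 m/s


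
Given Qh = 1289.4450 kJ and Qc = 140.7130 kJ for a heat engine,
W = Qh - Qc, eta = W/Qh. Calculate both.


W = 1289.4450 - 140.7130 = 1148.7320 kJ
eta = 1148.7320 / 1289.4450 = 0.8909 = 89.0873%

W = 1148.7320 kJ, eta = 89.0873%


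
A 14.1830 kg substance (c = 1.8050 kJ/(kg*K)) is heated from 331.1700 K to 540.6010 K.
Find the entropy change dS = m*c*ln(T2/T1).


T2/T1 = 1.6324
ln(T2/T1) = 0.4900
dS = 14.1830 * 1.8050 * 0.4900 = 12.5454 kJ/K

12.5454 kJ/K


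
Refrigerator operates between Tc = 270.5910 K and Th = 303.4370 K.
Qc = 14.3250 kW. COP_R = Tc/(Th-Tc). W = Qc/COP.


COP = 270.5910 / 32.8460 = 8.2382
W = 14.3250 / 8.2382 = 1.7389 kW

COP = 8.2382, W = 1.7389 kW


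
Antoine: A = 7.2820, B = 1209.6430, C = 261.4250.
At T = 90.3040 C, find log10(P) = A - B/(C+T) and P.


C+T = 351.7290
B/(C+T) = 3.4391
log10(P) = 7.2820 - 3.4391 = 3.8429
P = 10^3.8429 = 6964.1235 mmHg

6964.1235 mmHg


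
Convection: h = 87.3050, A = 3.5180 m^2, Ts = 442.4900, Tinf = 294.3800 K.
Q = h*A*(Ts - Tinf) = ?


dT = 148.1100 K
Q = 87.3050 * 3.5180 * 148.1100 = 45490.3558 W

45490.3558 W


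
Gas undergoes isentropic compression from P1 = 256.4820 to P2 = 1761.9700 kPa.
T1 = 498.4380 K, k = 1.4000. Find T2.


(k-1)/k = 0.2857
(P2/P1)^exp = 1.7343
T2 = 498.4380 * 1.7343 = 864.4449 K

864.4449 K


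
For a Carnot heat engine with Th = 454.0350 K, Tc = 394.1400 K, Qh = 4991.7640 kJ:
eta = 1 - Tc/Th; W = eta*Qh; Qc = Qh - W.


eta = 1 - 394.1400/454.0350 = 0.1319
W = 0.1319 * 4991.7640 = 658.4992 kJ
Qc = 4991.7640 - 658.4992 = 4333.2648 kJ

eta = 13.1917%, W = 658.4992 kJ, Qc = 4333.2648 kJ


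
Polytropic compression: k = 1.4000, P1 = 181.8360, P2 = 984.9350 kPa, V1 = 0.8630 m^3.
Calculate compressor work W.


(k-1)/k = 0.2857
(P2/P1)^exp = 1.6205
W = 3.5000 * 181.8360 * 0.8630 * (1.6205 - 1) = 340.7750 kJ

340.7750 kJ


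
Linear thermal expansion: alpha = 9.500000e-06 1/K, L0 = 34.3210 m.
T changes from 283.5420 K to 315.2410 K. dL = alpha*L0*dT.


dT = 31.6990 K
dL = 9.500000e-06 * 34.3210 * 31.6990 = 0.010335 m
L_final = 34.331335 m

dL = 0.010335 m


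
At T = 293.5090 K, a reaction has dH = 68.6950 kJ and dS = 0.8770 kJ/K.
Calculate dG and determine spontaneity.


T*dS = 293.5090 * 0.8770 = 257.4074 kJ
dG = 68.6950 - 257.4074 = -188.7124 kJ (spontaneous)

dG = -188.7124 kJ, spontaneous


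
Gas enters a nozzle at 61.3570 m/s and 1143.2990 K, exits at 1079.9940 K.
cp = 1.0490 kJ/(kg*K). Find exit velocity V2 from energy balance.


dT = 63.3050 K
2*cp*1000*dT = 132813.8900
V1^2 = 3764.6814
V2 = sqrt(136578.5714) = 369.5654 m/s

369.5654 m/s


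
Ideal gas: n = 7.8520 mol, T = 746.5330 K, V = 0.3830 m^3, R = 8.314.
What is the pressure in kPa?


P = nRT/V = 7.8520 * 8.314 * 746.5330 / 0.3830
= 48734.8149 / 0.3830 = 127244.9476 Pa = 127.2449 kPa

127.2449 kPa


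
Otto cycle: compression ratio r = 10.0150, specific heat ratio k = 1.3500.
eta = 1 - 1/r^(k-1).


r^(k-1) = 2.2399
eta = 1 - 1/2.2399 = 0.5536 = 55.3551%

55.3551%


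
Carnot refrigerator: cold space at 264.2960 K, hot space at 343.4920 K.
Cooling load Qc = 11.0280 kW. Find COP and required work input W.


COP = 264.2960 / 79.1960 = 3.3372
W = 11.0280 / 3.3372 = 3.3045 kW

COP = 3.3372, W = 3.3045 kW


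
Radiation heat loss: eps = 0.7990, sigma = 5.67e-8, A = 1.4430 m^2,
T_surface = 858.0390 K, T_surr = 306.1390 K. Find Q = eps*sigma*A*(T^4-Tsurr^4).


T^4 = 5.4204e+11
Tsurr^4 = 8.7836e+09
Q = 0.7990 * 5.67e-8 * 1.4430 * 5.3325e+11 = 34860.1245 W

34860.1245 W


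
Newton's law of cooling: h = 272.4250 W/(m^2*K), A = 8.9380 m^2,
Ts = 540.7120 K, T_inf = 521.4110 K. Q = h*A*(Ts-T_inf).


dT = 19.3010 K
Q = 272.4250 * 8.9380 * 19.3010 = 46996.6737 W

46996.6737 W


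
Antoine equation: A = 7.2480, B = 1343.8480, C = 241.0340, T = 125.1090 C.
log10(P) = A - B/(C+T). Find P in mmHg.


C+T = 366.1430
B/(C+T) = 3.6703
log10(P) = 7.2480 - 3.6703 = 3.5777
P = 10^3.5777 = 3781.9708 mmHg

3781.9708 mmHg


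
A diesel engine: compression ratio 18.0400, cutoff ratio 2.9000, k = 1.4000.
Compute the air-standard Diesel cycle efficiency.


r^(k-1) = 3.1805
rc^k = 4.4397
eta = 0.5934 = 59.3417%

59.3417%


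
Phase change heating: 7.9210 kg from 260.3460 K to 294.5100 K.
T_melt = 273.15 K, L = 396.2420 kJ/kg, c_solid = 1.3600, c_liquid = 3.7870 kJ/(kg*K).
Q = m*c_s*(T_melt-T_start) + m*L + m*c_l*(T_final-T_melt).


Q1 (sensible, solid) = 7.9210 * 1.3600 * 12.8040 = 137.9319 kJ
Q2 (latent) = 7.9210 * 396.2420 = 3138.6329 kJ
Q3 (sensible, liquid) = 7.9210 * 3.7870 * 21.3600 = 640.7322 kJ
Q_total = 3917.2970 kJ

3917.2970 kJ


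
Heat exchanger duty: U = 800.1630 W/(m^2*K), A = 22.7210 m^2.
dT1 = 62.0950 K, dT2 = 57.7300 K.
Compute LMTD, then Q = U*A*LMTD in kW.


LMTD = 59.8860 K
Q = 800.1630 * 22.7210 * 59.8860 = 1088757.4368 W = 1088.7574 kW

1088.7574 kW


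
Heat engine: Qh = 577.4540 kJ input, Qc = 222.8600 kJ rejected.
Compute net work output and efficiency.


W = 577.4540 - 222.8600 = 354.5940 kJ
eta = 354.5940 / 577.4540 = 0.6141 = 61.4064%

W = 354.5940 kJ, eta = 61.4064%


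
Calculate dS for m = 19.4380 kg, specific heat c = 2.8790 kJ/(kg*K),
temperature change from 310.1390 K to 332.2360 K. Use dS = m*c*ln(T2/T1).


T2/T1 = 1.0712
ln(T2/T1) = 0.0688
dS = 19.4380 * 2.8790 * 0.0688 = 3.8516 kJ/K

3.8516 kJ/K


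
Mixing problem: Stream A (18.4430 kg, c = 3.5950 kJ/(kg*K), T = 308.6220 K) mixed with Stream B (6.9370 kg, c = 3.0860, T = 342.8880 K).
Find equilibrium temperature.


num = 27802.8394
den = 87.7102
Tf = 316.9854 K

316.9854 K


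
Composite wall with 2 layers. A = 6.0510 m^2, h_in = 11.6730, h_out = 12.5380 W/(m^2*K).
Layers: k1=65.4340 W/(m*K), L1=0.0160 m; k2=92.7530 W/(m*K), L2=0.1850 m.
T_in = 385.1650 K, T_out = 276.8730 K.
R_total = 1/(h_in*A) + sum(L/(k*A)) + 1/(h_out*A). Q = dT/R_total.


R_conv_in = 1/(11.6730*6.0510) = 0.0142
R_1 = 0.0160/(65.4340*6.0510) = 4.0410e-05
R_2 = 0.1850/(92.7530*6.0510) = 0.0003
R_conv_out = 1/(12.5380*6.0510) = 0.0132
R_total = 0.0277 K/W
Q = 108.2920 / 0.0277 = 3908.2534 W

R_total = 0.0277 K/W, Q = 3908.2534 W


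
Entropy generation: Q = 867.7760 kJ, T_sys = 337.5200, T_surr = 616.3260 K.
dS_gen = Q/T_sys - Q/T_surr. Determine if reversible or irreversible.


dS_sys = 867.7760/337.5200 = 2.5710 kJ/K
dS_surr = -867.7760/616.3260 = -1.4080 kJ/K
dS_gen = 2.5710 - 1.4080 = 1.1631 kJ/K (irreversible)

dS_gen = 1.1631 kJ/K, irreversible


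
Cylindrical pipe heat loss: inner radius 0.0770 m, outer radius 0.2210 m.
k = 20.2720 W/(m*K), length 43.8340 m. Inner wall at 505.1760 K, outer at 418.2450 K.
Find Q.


dT = 86.9310 K
ln(ro/ri) = 1.0544
Q = 2*pi*20.2720*43.8340*86.9310 / 1.0544 = 460335.4744 W

460335.4744 W


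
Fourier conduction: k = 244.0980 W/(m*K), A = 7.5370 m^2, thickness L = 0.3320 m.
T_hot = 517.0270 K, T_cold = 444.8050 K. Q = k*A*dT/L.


dT = 72.2220 K
Q = 244.0980 * 7.5370 * 72.2220 / 0.3320 = 400215.7387 W

400215.7387 W


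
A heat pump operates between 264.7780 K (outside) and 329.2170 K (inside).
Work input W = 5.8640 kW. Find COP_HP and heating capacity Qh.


COP = 329.2170 / 64.4390 = 5.1090
Qh = 5.1090 * 5.8640 = 29.9590 kW

COP = 5.1090, Qh = 29.9590 kW


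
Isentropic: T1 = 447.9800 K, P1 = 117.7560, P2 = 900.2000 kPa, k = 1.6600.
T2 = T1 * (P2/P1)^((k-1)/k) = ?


(k-1)/k = 0.3976
(P2/P1)^exp = 2.2450
T2 = 447.9800 * 2.2450 = 1005.7092 K

1005.7092 K


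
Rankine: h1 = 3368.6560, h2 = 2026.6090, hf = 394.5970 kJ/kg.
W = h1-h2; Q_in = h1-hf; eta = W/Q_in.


W = 1342.0470 kJ/kg
Q_in = 2974.0590 kJ/kg
eta = 0.4513 = 45.1251%

eta = 45.1251%


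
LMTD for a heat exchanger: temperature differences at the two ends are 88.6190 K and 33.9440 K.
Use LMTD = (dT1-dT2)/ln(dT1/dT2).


dT1/dT2 = 2.6107
ln(dT1/dT2) = 0.9596
LMTD = 54.6750 / 0.9596 = 56.9748 K

56.9748 K


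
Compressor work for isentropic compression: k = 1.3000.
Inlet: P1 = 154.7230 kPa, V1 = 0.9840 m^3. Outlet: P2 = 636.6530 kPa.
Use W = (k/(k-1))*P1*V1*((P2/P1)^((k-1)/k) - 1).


(k-1)/k = 0.2308
(P2/P1)^exp = 1.3860
W = 4.3333 * 154.7230 * 0.9840 * (1.3860 - 1) = 254.6789 kJ

254.6789 kJ


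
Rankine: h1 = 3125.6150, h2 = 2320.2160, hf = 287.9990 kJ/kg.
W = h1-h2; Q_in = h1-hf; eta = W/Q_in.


W = 805.3990 kJ/kg
Q_in = 2837.6160 kJ/kg
eta = 0.2838 = 28.3829%

eta = 28.3829%


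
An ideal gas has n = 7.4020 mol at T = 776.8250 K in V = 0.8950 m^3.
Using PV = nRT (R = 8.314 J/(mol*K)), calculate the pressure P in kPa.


P = nRT/V = 7.4020 * 8.314 * 776.8250 / 0.8950
= 47805.9876 / 0.8950 = 53414.5113 Pa = 53.4145 kPa

53.4145 kPa


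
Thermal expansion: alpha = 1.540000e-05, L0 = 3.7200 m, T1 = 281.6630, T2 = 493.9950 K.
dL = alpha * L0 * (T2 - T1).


dT = 212.3320 K
dL = 1.540000e-05 * 3.7200 * 212.3320 = 0.012164 m
L_final = 3.732164 m

dL = 0.012164 m


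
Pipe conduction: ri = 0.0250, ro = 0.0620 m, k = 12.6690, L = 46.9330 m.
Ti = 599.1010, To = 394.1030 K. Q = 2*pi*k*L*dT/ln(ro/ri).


dT = 204.9980 K
ln(ro/ri) = 0.9083
Q = 2*pi*12.6690*46.9330*204.9980 / 0.9083 = 843219.5060 W

843219.5060 W


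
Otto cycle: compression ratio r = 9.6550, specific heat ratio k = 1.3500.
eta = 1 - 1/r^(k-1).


r^(k-1) = 2.2114
eta = 1 - 1/2.2114 = 0.5478 = 54.7794%

54.7794%


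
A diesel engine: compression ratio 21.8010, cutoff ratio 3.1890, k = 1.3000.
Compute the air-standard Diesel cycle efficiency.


r^(k-1) = 2.5208
rc^k = 4.5160
eta = 0.5099 = 50.9868%

50.9868%


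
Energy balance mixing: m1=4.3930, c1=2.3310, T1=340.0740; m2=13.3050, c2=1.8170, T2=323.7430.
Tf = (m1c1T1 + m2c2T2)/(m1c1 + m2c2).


num = 11308.9329
den = 34.4153
Tf = 328.6022 K

328.6022 K


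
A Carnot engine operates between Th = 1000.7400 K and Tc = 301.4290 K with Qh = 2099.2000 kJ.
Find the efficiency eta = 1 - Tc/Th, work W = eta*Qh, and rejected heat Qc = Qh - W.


eta = 1 - 301.4290/1000.7400 = 0.6988
W = 0.6988 * 2099.2000 = 1466.9081 kJ
Qc = 2099.2000 - 1466.9081 = 632.2919 kJ

eta = 69.8794%, W = 1466.9081 kJ, Qc = 632.2919 kJ


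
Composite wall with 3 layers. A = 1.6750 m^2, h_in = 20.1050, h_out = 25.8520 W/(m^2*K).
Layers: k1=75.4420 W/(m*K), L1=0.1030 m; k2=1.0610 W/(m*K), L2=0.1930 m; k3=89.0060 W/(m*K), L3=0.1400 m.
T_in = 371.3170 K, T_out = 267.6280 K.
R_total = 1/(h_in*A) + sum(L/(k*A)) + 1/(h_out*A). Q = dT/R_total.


R_conv_in = 1/(20.1050*1.6750) = 0.0297
R_1 = 0.1030/(75.4420*1.6750) = 0.0008
R_2 = 0.1930/(1.0610*1.6750) = 0.1086
R_3 = 0.1400/(89.0060*1.6750) = 0.0009
R_conv_out = 1/(25.8520*1.6750) = 0.0231
R_total = 0.1631 K/W
Q = 103.6890 / 0.1631 = 635.5755 W

R_total = 0.1631 K/W, Q = 635.5755 W


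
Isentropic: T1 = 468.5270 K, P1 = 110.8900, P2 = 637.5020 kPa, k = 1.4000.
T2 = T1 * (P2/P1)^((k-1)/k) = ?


(k-1)/k = 0.2857
(P2/P1)^exp = 1.6483
T2 = 468.5270 * 1.6483 = 772.2539 K

772.2539 K


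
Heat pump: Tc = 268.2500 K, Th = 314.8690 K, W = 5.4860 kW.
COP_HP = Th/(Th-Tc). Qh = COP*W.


COP = 314.8690 / 46.6190 = 6.7541
Qh = 6.7541 * 5.4860 = 37.0529 kW

COP = 6.7541, Qh = 37.0529 kW


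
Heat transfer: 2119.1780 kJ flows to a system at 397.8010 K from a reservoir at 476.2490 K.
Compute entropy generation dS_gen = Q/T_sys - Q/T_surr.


dS_sys = 2119.1780/397.8010 = 5.3272 kJ/K
dS_surr = -2119.1780/476.2490 = -4.4497 kJ/K
dS_gen = 5.3272 - 4.4497 = 0.8775 kJ/K (irreversible)

dS_gen = 0.8775 kJ/K, irreversible


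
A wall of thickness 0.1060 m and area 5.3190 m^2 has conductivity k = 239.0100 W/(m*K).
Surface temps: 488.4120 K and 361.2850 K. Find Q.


dT = 127.1270 K
Q = 239.0100 * 5.3190 * 127.1270 / 0.1060 = 1524677.5141 W

1524677.5141 W


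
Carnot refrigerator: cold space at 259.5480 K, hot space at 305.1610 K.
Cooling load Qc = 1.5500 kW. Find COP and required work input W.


COP = 259.5480 / 45.6130 = 5.6902
W = 1.5500 / 5.6902 = 0.2724 kW

COP = 5.6902, W = 0.2724 kW


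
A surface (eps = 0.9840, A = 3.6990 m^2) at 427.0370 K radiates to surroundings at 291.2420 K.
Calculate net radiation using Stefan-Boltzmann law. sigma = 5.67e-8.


T^4 = 3.3255e+10
Tsurr^4 = 7.1948e+09
Q = 0.9840 * 5.67e-8 * 3.6990 * 2.6061e+10 = 5378.3300 W

5378.3300 W


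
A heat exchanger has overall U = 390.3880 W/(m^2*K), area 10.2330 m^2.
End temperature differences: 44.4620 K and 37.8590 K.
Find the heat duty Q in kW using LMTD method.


LMTD = 41.0721 K
Q = 390.3880 * 10.2330 * 41.0721 = 164076.3907 W = 164.0764 kW

164.0764 kW


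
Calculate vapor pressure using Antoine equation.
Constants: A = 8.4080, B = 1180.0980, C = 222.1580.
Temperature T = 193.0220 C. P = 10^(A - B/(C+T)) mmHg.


C+T = 415.1800
B/(C+T) = 2.8424
log10(P) = 8.4080 - 2.8424 = 5.5656
P = 10^5.5656 = 367809.7179 mmHg

367809.7179 mmHg


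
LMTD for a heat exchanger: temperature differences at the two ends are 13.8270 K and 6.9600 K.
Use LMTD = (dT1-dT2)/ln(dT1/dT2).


dT1/dT2 = 1.9866
ln(dT1/dT2) = 0.6864
LMTD = 6.8670 / 0.6864 = 10.0037 K

10.0037 K


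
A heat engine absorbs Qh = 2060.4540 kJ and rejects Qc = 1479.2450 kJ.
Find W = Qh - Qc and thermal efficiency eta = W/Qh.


W = 2060.4540 - 1479.2450 = 581.2090 kJ
eta = 581.2090 / 2060.4540 = 0.2821 = 28.2078%

W = 581.2090 kJ, eta = 28.2078%


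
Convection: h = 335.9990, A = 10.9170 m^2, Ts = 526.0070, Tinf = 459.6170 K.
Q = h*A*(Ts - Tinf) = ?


dT = 66.3900 K
Q = 335.9990 * 10.9170 * 66.3900 = 243525.2309 W

243525.2309 W


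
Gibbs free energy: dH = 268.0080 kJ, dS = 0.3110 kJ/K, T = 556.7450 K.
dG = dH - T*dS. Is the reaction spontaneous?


T*dS = 556.7450 * 0.3110 = 173.1477 kJ
dG = 268.0080 - 173.1477 = 94.8603 kJ (non-spontaneous)

dG = 94.8603 kJ, non-spontaneous


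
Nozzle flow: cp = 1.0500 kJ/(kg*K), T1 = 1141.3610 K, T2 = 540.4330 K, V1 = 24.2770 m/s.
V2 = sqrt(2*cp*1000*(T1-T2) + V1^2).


dT = 600.9280 K
2*cp*1000*dT = 1261948.8000
V1^2 = 589.3727
V2 = sqrt(1262538.1727) = 1123.6272 m/s

1123.6272 m/s


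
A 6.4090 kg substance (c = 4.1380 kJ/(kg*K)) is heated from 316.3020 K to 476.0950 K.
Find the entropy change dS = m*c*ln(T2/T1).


T2/T1 = 1.5052
ln(T2/T1) = 0.4089
dS = 6.4090 * 4.1380 * 0.4089 = 10.8447 kJ/K

10.8447 kJ/K


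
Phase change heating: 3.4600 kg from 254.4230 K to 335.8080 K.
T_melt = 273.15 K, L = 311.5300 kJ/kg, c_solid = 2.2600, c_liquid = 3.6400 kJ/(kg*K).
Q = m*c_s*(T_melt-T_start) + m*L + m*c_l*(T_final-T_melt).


Q1 (sensible, solid) = 3.4600 * 2.2600 * 18.7270 = 146.4376 kJ
Q2 (latent) = 3.4600 * 311.5300 = 1077.8938 kJ
Q3 (sensible, liquid) = 3.4600 * 3.6400 * 62.6580 = 789.1399 kJ
Q_total = 2013.4714 kJ

2013.4714 kJ


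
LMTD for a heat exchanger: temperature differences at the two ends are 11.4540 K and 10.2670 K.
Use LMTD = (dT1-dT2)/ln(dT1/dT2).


dT1/dT2 = 1.1156
ln(dT1/dT2) = 0.1094
LMTD = 1.1870 / 0.1094 = 10.8497 K

10.8497 K


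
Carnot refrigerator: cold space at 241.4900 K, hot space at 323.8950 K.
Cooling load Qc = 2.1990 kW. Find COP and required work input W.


COP = 241.4900 / 82.4050 = 2.9305
W = 2.1990 / 2.9305 = 0.7504 kW

COP = 2.9305, W = 0.7504 kW


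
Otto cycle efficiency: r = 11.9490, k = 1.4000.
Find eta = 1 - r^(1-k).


r^(k-1) = 2.6973
eta = 1 - 1/2.6973 = 0.6293 = 62.9262%

62.9262%


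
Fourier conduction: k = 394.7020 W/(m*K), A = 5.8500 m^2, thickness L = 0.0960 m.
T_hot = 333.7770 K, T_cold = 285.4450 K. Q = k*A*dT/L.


dT = 48.3320 K
Q = 394.7020 * 5.8500 * 48.3320 / 0.0960 = 1162488.6648 W

1162488.6648 W


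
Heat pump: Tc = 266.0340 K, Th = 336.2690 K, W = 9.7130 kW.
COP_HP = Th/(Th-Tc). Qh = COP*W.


COP = 336.2690 / 70.2350 = 4.7878
Qh = 4.7878 * 9.7130 = 46.5036 kW

COP = 4.7878, Qh = 46.5036 kW


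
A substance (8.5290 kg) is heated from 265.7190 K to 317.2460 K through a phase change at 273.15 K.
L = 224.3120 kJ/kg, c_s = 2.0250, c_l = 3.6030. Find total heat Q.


Q1 (sensible, solid) = 8.5290 * 2.0250 * 7.4310 = 128.3425 kJ
Q2 (latent) = 8.5290 * 224.3120 = 1913.1570 kJ
Q3 (sensible, liquid) = 8.5290 * 3.6030 * 44.0960 = 1355.0695 kJ
Q_total = 3396.5690 kJ

3396.5690 kJ


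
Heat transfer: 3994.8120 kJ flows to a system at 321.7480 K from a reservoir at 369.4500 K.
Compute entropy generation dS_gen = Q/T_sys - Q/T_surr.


dS_sys = 3994.8120/321.7480 = 12.4160 kJ/K
dS_surr = -3994.8120/369.4500 = -10.8129 kJ/K
dS_gen = 12.4160 - 10.8129 = 1.6031 kJ/K (irreversible)

dS_gen = 1.6031 kJ/K, irreversible


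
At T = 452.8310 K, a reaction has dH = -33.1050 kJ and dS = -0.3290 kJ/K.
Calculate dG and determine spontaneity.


T*dS = 452.8310 * -0.3290 = -148.9814 kJ
dG = -33.1050 + 148.9814 = 115.8764 kJ (non-spontaneous)

dG = 115.8764 kJ, non-spontaneous


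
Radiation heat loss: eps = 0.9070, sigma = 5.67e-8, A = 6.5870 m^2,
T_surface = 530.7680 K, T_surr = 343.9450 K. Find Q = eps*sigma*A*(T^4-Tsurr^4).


T^4 = 7.9363e+10
Tsurr^4 = 1.3994e+10
Q = 0.9070 * 5.67e-8 * 6.5870 * 6.5369e+10 = 22143.5811 W

22143.5811 W


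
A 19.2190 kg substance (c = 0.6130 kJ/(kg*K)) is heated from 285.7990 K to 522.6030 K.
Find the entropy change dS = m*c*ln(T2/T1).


T2/T1 = 1.8286
ln(T2/T1) = 0.6035
dS = 19.2190 * 0.6130 * 0.6035 = 7.1104 kJ/K

7.1104 kJ/K


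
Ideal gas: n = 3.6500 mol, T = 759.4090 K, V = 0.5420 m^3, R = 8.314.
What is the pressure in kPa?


P = nRT/V = 3.6500 * 8.314 * 759.4090 / 0.5420
= 23045.1015 / 0.5420 = 42518.6374 Pa = 42.5186 kPa

42.5186 kPa


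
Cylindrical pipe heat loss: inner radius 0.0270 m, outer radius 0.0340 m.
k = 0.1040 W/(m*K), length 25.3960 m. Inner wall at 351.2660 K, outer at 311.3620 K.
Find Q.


dT = 39.9040 K
ln(ro/ri) = 0.2305
Q = 2*pi*0.1040*25.3960*39.9040 / 0.2305 = 2872.6284 W

2872.6284 W


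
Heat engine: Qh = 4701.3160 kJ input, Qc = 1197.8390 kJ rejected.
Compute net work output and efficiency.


W = 4701.3160 - 1197.8390 = 3503.4770 kJ
eta = 3503.4770 / 4701.3160 = 0.7452 = 74.5212%

W = 3503.4770 kJ, eta = 74.5212%


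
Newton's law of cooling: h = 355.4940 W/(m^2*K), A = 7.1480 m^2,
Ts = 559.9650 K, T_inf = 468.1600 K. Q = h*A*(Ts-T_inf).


dT = 91.8050 K
Q = 355.4940 * 7.1480 * 91.8050 = 233283.0334 W

233283.0334 W


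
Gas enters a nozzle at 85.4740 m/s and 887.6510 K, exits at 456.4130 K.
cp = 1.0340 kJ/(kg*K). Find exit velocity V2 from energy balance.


dT = 431.2380 K
2*cp*1000*dT = 891800.1840
V1^2 = 7305.8047
V2 = sqrt(899105.9887) = 948.2120 m/s

948.2120 m/s


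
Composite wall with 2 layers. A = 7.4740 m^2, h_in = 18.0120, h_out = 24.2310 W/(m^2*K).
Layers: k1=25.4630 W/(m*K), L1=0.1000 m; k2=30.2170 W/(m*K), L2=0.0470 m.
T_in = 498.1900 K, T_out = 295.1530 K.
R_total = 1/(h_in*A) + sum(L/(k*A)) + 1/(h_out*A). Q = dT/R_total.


R_conv_in = 1/(18.0120*7.4740) = 0.0074
R_1 = 0.1000/(25.4630*7.4740) = 0.0005
R_2 = 0.0470/(30.2170*7.4740) = 0.0002
R_conv_out = 1/(24.2310*7.4740) = 0.0055
R_total = 0.0137 K/W
Q = 203.0370 / 0.0137 = 14838.0613 W

R_total = 0.0137 K/W, Q = 14838.0613 W


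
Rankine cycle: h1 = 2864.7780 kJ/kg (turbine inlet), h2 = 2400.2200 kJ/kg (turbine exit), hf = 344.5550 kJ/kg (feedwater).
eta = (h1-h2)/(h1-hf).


W = 464.5580 kJ/kg
Q_in = 2520.2230 kJ/kg
eta = 0.1843 = 18.4332%

eta = 18.4332%


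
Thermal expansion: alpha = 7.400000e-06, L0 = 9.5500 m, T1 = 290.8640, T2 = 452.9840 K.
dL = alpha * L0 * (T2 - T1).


dT = 162.1200 K
dL = 7.400000e-06 * 9.5500 * 162.1200 = 0.011457 m
L_final = 9.561457 m

dL = 0.011457 m


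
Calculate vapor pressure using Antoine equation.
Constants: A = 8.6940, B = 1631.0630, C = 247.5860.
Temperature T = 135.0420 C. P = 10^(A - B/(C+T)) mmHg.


C+T = 382.6280
B/(C+T) = 4.2628
log10(P) = 8.6940 - 4.2628 = 4.4312
P = 10^4.4312 = 26990.4117 mmHg

26990.4117 mmHg


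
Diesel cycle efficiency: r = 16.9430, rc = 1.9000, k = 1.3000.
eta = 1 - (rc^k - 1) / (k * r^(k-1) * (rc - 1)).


r^(k-1) = 2.3372
rc^k = 2.3035
eta = 0.5233 = 52.3335%

52.3335%


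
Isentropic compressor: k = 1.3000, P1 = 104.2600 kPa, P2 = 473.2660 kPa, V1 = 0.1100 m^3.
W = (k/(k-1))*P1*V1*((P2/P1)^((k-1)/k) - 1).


(k-1)/k = 0.2308
(P2/P1)^exp = 1.4178
W = 4.3333 * 104.2600 * 0.1100 * (1.4178 - 1) = 20.7631 kJ

20.7631 kJ


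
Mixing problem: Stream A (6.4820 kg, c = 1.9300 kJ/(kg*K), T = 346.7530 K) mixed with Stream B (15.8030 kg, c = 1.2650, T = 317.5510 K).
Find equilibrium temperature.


num = 10686.0671
den = 32.5011
Tf = 328.7914 K

328.7914 K


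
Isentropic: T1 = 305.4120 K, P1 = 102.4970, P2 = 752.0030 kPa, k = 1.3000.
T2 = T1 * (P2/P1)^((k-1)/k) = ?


(k-1)/k = 0.2308
(P2/P1)^exp = 1.5839
T2 = 305.4120 * 1.5839 = 483.7476 K

483.7476 K


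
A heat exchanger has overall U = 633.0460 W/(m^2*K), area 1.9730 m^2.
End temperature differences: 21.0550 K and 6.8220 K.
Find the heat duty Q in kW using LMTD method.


LMTD = 12.6293 K
Q = 633.0460 * 1.9730 * 12.6293 = 15773.9523 W = 15.7740 kW

15.7740 kW


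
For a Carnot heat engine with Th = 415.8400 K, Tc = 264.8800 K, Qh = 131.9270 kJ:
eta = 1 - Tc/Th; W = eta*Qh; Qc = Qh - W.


eta = 1 - 264.8800/415.8400 = 0.3630
W = 0.3630 * 131.9270 = 47.8927 kJ
Qc = 131.9270 - 47.8927 = 84.0343 kJ

eta = 36.3024%, W = 47.8927 kJ, Qc = 84.0343 kJ


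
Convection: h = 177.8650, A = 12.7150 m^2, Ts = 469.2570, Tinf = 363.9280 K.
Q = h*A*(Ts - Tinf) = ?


dT = 105.3290 K
Q = 177.8650 * 12.7150 * 105.3290 = 238207.1660 W

238207.1660 W


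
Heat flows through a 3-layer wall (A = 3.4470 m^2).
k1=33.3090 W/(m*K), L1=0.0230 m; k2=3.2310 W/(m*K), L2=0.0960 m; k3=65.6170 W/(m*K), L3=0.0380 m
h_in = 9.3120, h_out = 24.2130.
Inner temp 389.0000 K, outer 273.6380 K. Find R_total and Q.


R_conv_in = 1/(9.3120*3.4470) = 0.0312
R_1 = 0.0230/(33.3090*3.4470) = 0.0002
R_2 = 0.0960/(3.2310*3.4470) = 0.0086
R_3 = 0.0380/(65.6170*3.4470) = 0.0002
R_conv_out = 1/(24.2130*3.4470) = 0.0120
R_total = 0.0521 K/W
Q = 115.3620 / 0.0521 = 2213.2371 W

R_total = 0.0521 K/W, Q = 2213.2371 W


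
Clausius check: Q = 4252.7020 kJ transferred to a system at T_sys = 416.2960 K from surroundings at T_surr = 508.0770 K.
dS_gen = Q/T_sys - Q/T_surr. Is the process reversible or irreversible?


dS_sys = 4252.7020/416.2960 = 10.2156 kJ/K
dS_surr = -4252.7020/508.0770 = -8.3702 kJ/K
dS_gen = 10.2156 - 8.3702 = 1.8454 kJ/K (irreversible)

dS_gen = 1.8454 kJ/K, irreversible


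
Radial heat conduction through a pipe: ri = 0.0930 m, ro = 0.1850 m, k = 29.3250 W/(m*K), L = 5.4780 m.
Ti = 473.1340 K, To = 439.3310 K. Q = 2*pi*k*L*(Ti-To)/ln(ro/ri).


dT = 33.8030 K
ln(ro/ri) = 0.6878
Q = 2*pi*29.3250*5.4780*33.8030 / 0.6878 = 49609.0105 W

49609.0105 W


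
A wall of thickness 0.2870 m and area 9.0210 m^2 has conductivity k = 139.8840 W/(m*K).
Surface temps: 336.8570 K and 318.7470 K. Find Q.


dT = 18.1100 K
Q = 139.8840 * 9.0210 * 18.1100 / 0.2870 = 79626.8029 W

79626.8029 W


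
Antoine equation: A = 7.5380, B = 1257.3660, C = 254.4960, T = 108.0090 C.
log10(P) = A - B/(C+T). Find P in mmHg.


C+T = 362.5050
B/(C+T) = 3.4685
log10(P) = 7.5380 - 3.4685 = 4.0695
P = 10^4.0695 = 11734.1593 mmHg

11734.1593 mmHg


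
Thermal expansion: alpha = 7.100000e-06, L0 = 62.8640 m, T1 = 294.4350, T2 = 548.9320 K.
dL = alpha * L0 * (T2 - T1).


dT = 254.4970 K
dL = 7.100000e-06 * 62.8640 * 254.4970 = 0.113591 m
L_final = 62.977591 m

dL = 0.113591 m


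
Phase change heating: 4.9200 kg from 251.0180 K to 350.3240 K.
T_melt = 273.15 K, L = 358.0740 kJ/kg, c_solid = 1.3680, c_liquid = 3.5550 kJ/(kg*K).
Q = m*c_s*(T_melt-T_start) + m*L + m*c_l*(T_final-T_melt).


Q1 (sensible, solid) = 4.9200 * 1.3680 * 22.1320 = 148.9608 kJ
Q2 (latent) = 4.9200 * 358.0740 = 1761.7241 kJ
Q3 (sensible, liquid) = 4.9200 * 3.5550 * 77.1740 = 1349.8196 kJ
Q_total = 3260.5044 kJ

3260.5044 kJ


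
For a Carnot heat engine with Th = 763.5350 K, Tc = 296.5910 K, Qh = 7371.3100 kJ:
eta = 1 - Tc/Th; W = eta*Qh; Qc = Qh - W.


eta = 1 - 296.5910/763.5350 = 0.6116
W = 0.6116 * 7371.3100 = 4507.9649 kJ
Qc = 7371.3100 - 4507.9649 = 2863.3451 kJ

eta = 61.1555%, W = 4507.9649 kJ, Qc = 2863.3451 kJ


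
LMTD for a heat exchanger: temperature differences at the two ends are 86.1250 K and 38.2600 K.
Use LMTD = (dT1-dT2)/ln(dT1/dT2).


dT1/dT2 = 2.2510
ln(dT1/dT2) = 0.8114
LMTD = 47.8650 / 0.8114 = 58.9910 K

58.9910 K


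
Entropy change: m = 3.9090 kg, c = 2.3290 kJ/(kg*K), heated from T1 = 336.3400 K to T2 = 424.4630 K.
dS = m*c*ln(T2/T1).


T2/T1 = 1.2620
ln(T2/T1) = 0.2327
dS = 3.9090 * 2.3290 * 0.2327 = 2.1185 kJ/K

2.1185 kJ/K


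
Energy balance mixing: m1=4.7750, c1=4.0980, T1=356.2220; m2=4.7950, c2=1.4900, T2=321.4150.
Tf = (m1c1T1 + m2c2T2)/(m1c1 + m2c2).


num = 9266.8998
den = 26.7125
Tf = 346.9125 K

346.9125 K


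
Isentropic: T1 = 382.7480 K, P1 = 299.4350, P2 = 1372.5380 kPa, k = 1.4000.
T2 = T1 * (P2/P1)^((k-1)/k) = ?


(k-1)/k = 0.2857
(P2/P1)^exp = 1.5450
T2 = 382.7480 * 1.5450 = 591.3348 K

591.3348 K


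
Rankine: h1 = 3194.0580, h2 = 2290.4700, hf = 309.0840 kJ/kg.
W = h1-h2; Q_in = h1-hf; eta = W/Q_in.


W = 903.5880 kJ/kg
Q_in = 2884.9740 kJ/kg
eta = 0.3132 = 31.3205%

eta = 31.3205%


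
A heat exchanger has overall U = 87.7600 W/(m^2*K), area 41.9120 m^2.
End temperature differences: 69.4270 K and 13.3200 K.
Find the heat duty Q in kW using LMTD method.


LMTD = 33.9835 K
Q = 87.7600 * 41.9120 * 33.9835 = 124997.8552 W = 124.9979 kW

124.9979 kW


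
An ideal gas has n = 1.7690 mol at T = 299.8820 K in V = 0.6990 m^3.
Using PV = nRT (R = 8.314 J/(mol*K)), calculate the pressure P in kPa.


P = nRT/V = 1.7690 * 8.314 * 299.8820 / 0.6990
= 4410.5043 / 0.6990 = 6309.7344 Pa = 6.3097 kPa

6.3097 kPa


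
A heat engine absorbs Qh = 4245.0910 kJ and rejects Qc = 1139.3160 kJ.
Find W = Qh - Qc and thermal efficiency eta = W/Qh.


W = 4245.0910 - 1139.3160 = 3105.7750 kJ
eta = 3105.7750 / 4245.0910 = 0.7316 = 73.1616%

W = 3105.7750 kJ, eta = 73.1616%


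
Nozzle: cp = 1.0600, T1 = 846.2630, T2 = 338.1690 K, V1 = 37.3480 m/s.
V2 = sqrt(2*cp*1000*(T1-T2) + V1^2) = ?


dT = 508.0940 K
2*cp*1000*dT = 1077159.2800
V1^2 = 1394.8731
V2 = sqrt(1078554.1531) = 1038.5346 m/s

1038.5346 m/s


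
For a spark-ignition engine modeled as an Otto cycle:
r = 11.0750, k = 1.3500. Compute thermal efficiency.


r^(k-1) = 2.3202
eta = 1 - 1/2.3202 = 0.5690 = 56.8998%

56.8998%


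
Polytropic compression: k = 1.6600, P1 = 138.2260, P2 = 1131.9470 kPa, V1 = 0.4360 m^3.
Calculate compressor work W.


(k-1)/k = 0.3976
(P2/P1)^exp = 2.3072
W = 2.5152 * 138.2260 * 0.4360 * (2.3072 - 1) = 198.1517 kJ

198.1517 kJ


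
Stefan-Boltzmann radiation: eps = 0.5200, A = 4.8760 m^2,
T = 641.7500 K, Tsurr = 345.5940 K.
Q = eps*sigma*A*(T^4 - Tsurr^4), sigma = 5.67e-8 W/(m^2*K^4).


T^4 = 1.6961e+11
Tsurr^4 = 1.4265e+10
Q = 0.5200 * 5.67e-8 * 4.8760 * 1.5535e+11 = 22333.7260 W

22333.7260 W


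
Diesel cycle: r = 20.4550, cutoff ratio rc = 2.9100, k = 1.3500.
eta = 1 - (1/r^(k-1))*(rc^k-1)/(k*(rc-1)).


r^(k-1) = 2.8759
rc^k = 4.2292
eta = 0.5645 = 56.4544%

56.4544%


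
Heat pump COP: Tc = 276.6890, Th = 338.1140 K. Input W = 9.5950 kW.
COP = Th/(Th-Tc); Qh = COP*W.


COP = 338.1140 / 61.4250 = 5.5045
Qh = 5.5045 * 9.5950 = 52.8157 kW

COP = 5.5045, Qh = 52.8157 kW


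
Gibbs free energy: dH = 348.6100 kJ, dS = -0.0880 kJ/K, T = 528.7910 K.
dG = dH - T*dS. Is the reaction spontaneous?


T*dS = 528.7910 * -0.0880 = -46.5336 kJ
dG = 348.6100 + 46.5336 = 395.1436 kJ (non-spontaneous)

dG = 395.1436 kJ, non-spontaneous


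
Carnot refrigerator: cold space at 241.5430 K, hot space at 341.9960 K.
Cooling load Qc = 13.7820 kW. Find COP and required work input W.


COP = 241.5430 / 100.4530 = 2.4045
W = 13.7820 / 2.4045 = 5.7317 kW

COP = 2.4045, W = 5.7317 kW


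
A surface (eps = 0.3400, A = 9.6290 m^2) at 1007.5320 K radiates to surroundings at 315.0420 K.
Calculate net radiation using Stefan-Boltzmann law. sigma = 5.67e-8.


T^4 = 1.0305e+12
Tsurr^4 = 9.8509e+09
Q = 0.3400 * 5.67e-8 * 9.6290 * 1.0206e+12 = 189455.3685 W

189455.3685 W


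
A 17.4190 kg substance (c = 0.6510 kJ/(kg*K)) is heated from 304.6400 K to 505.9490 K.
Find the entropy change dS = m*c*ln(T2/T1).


T2/T1 = 1.6608
ln(T2/T1) = 0.5073
dS = 17.4190 * 0.6510 * 0.5073 = 5.7527 kJ/K

5.7527 kJ/K


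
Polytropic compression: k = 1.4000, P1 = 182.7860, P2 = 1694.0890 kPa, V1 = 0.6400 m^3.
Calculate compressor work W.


(k-1)/k = 0.2857
(P2/P1)^exp = 1.8892
W = 3.5000 * 182.7860 * 0.6400 * (1.8892 - 1) = 364.0851 kJ

364.0851 kJ


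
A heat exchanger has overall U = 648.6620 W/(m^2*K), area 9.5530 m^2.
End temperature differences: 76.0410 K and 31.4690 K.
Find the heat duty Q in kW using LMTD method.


LMTD = 50.5197 K
Q = 648.6620 * 9.5530 * 50.5197 = 313053.7966 W = 313.0538 kW

313.0538 kW


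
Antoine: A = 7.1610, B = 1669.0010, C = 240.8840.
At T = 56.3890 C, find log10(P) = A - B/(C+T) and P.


C+T = 297.2730
B/(C+T) = 5.6144
log10(P) = 7.1610 - 5.6144 = 1.5466
P = 10^1.5466 = 35.2070 mmHg

35.2070 mmHg


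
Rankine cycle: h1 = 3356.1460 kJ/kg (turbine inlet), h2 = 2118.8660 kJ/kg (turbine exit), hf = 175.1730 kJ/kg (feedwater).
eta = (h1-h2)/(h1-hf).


W = 1237.2800 kJ/kg
Q_in = 3180.9730 kJ/kg
eta = 0.3890 = 38.8963%

eta = 38.8963%


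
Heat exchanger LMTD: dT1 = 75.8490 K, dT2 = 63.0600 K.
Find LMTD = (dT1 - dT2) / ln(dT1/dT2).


dT1/dT2 = 1.2028
ln(dT1/dT2) = 0.1847
LMTD = 12.7890 / 0.1847 = 69.2578 K

69.2578 K


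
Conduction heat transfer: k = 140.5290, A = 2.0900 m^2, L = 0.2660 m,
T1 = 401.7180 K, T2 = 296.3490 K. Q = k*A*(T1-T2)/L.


dT = 105.3690 K
Q = 140.5290 * 2.0900 * 105.3690 / 0.2660 = 116343.8587 W

116343.8587 W


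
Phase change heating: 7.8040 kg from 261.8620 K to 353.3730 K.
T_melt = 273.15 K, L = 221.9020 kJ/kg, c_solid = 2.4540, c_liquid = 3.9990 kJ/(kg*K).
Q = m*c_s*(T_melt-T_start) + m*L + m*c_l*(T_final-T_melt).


Q1 (sensible, solid) = 7.8040 * 2.4540 * 11.2880 = 216.1767 kJ
Q2 (latent) = 7.8040 * 221.9020 = 1731.7232 kJ
Q3 (sensible, liquid) = 7.8040 * 3.9990 * 80.2230 = 2503.6151 kJ
Q_total = 4451.5150 kJ

4451.5150 kJ


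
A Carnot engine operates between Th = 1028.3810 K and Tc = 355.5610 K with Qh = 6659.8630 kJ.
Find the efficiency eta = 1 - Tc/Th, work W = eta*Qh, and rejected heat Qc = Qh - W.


eta = 1 - 355.5610/1028.3810 = 0.6543
W = 0.6543 * 6659.8630 = 4357.2266 kJ
Qc = 6659.8630 - 4357.2266 = 2302.6364 kJ

eta = 65.4252%, W = 4357.2266 kJ, Qc = 2302.6364 kJ


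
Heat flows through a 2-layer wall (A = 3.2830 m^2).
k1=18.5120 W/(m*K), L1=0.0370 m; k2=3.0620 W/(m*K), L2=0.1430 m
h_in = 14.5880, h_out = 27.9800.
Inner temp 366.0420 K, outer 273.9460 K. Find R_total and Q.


R_conv_in = 1/(14.5880*3.2830) = 0.0209
R_1 = 0.0370/(18.5120*3.2830) = 0.0006
R_2 = 0.1430/(3.0620*3.2830) = 0.0142
R_conv_out = 1/(27.9800*3.2830) = 0.0109
R_total = 0.0466 K/W
Q = 92.0960 / 0.0466 = 1976.2869 W

R_total = 0.0466 K/W, Q = 1976.2869 W


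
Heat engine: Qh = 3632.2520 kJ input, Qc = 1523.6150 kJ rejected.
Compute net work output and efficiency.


W = 3632.2520 - 1523.6150 = 2108.6370 kJ
eta = 2108.6370 / 3632.2520 = 0.5805 = 58.0532%

W = 2108.6370 kJ, eta = 58.0532%


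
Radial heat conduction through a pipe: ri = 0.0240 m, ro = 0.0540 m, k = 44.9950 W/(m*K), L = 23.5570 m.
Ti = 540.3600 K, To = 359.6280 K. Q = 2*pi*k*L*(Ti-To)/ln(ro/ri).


dT = 180.7320 K
ln(ro/ri) = 0.8109
Q = 2*pi*44.9950*23.5570*180.7320 / 0.8109 = 1484279.4614 W

1484279.4614 W


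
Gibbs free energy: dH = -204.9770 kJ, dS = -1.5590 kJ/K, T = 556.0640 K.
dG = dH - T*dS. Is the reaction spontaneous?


T*dS = 556.0640 * -1.5590 = -866.9038 kJ
dG = -204.9770 + 866.9038 = 661.9268 kJ (non-spontaneous)

dG = 661.9268 kJ, non-spontaneous


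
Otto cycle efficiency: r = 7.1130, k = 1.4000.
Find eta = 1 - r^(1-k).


r^(k-1) = 2.1919
eta = 1 - 1/2.1919 = 0.5438 = 54.3775%

54.3775%


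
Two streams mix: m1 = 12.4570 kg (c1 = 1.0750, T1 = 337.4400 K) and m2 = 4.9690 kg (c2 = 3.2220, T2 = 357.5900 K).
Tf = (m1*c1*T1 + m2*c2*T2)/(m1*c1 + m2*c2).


num = 10243.8099
den = 29.4014
Tf = 348.4124 K

348.4124 K


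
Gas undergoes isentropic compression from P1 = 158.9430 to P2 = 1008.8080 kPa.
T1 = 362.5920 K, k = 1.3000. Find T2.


(k-1)/k = 0.2308
(P2/P1)^exp = 1.5318
T2 = 362.5920 * 1.5318 = 555.4258 K

555.4258 K


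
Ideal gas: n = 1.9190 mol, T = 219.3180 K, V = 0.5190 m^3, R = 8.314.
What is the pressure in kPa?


P = nRT/V = 1.9190 * 8.314 * 219.3180 / 0.5190
= 3499.1235 / 0.5190 = 6742.0491 Pa = 6.7420 kPa

6.7420 kPa


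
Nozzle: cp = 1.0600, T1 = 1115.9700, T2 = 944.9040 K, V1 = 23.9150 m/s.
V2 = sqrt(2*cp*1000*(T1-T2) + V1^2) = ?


dT = 171.0660 K
2*cp*1000*dT = 362659.9200
V1^2 = 571.9272
V2 = sqrt(363231.8472) = 602.6872 m/s

602.6872 m/s


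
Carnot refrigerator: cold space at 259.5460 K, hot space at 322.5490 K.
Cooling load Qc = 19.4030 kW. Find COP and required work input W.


COP = 259.5460 / 63.0030 = 4.1196
W = 19.4030 / 4.1196 = 4.7099 kW

COP = 4.1196, W = 4.7099 kW


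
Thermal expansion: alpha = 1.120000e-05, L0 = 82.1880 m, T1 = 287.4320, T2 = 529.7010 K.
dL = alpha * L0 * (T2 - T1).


dT = 242.2690 K
dL = 1.120000e-05 * 82.1880 * 242.2690 = 0.223010 m
L_final = 82.411010 m

dL = 0.223010 m


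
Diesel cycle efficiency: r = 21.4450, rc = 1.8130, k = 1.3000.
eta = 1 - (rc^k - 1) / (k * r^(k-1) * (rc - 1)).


r^(k-1) = 2.5084
rc^k = 2.1673
eta = 0.5597 = 55.9701%

55.9701%


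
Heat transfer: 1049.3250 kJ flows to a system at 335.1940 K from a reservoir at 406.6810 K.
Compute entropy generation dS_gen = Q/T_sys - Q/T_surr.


dS_sys = 1049.3250/335.1940 = 3.1305 kJ/K
dS_surr = -1049.3250/406.6810 = -2.5802 kJ/K
dS_gen = 3.1305 - 2.5802 = 0.5503 kJ/K (irreversible)

dS_gen = 0.5503 kJ/K, irreversible


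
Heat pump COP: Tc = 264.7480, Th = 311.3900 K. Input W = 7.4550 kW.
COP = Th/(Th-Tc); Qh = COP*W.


COP = 311.3900 / 46.6420 = 6.6762
Qh = 6.6762 * 7.4550 = 49.7709 kW

COP = 6.6762, Qh = 49.7709 kW


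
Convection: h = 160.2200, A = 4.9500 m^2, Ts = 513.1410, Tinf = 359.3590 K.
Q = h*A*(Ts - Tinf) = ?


dT = 153.7820 K
Q = 160.2200 * 4.9500 * 153.7820 = 121962.8126 W

121962.8126 W


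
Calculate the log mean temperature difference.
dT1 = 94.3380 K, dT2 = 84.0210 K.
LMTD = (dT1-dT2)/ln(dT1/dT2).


dT1/dT2 = 1.1228
ln(dT1/dT2) = 0.1158
LMTD = 10.3170 / 0.1158 = 89.0799 K

89.0799 K


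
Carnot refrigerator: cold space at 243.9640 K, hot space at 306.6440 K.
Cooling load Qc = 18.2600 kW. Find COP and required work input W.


COP = 243.9640 / 62.6800 = 3.8922
W = 18.2600 / 3.8922 = 4.6914 kW

COP = 3.8922, W = 4.6914 kW


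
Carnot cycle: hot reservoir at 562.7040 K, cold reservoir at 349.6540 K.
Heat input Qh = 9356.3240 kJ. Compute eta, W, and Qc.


eta = 1 - 349.6540/562.7040 = 0.3786
W = 0.3786 * 9356.3240 = 3542.4750 kJ
Qc = 9356.3240 - 3542.4750 = 5813.8490 kJ

eta = 37.8618%, W = 3542.4750 kJ, Qc = 5813.8490 kJ


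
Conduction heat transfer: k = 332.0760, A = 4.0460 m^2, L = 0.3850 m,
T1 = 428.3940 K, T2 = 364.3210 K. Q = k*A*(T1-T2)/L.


dT = 64.0730 K
Q = 332.0760 * 4.0460 * 64.0730 / 0.3850 = 223603.0365 W

223603.0365 W


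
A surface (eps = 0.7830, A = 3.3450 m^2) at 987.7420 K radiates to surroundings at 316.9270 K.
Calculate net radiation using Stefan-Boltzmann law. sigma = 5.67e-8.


T^4 = 9.5186e+11
Tsurr^4 = 1.0089e+10
Q = 0.7830 * 5.67e-8 * 3.3450 * 9.4177e+11 = 139858.0257 W

139858.0257 W


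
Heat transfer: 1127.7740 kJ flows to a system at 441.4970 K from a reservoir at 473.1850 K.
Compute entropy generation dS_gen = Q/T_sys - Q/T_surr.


dS_sys = 1127.7740/441.4970 = 2.5544 kJ/K
dS_surr = -1127.7740/473.1850 = -2.3834 kJ/K
dS_gen = 2.5544 - 2.3834 = 0.1711 kJ/K (irreversible)

dS_gen = 0.1711 kJ/K, irreversible


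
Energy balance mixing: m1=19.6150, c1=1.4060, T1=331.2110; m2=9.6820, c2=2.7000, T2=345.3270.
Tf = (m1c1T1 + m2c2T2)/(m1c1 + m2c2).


num = 18161.6967
den = 53.7201
Tf = 338.0802 K

338.0802 K


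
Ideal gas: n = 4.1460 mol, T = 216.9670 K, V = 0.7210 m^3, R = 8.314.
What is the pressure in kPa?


P = nRT/V = 4.1460 * 8.314 * 216.9670 / 0.7210
= 7478.8186 / 0.7210 = 10372.8414 Pa = 10.3728 kPa

10.3728 kPa


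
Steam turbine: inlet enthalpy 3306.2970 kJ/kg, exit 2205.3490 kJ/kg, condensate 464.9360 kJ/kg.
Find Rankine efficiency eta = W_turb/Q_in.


W = 1100.9480 kJ/kg
Q_in = 2841.3610 kJ/kg
eta = 0.3875 = 38.7472%

eta = 38.7472%
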